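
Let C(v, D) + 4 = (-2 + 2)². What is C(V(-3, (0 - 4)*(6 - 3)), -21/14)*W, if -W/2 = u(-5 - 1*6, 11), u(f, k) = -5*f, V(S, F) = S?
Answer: 440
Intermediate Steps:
C(v, D) = -4 (C(v, D) = -4 + (-2 + 2)² = -4 + 0² = -4 + 0 = -4)
W = -110 (W = -(-10)*(-5 - 1*6) = -(-10)*(-5 - 6) = -(-10)*(-11) = -2*55 = -110)
C(V(-3, (0 - 4)*(6 - 3)), -21/14)*W = -4*(-110) = 440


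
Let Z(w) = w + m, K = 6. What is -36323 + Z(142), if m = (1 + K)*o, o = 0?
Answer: -36181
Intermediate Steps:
m = 0 (m = (1 + 6)*0 = 7*0 = 0)
Z(w) = w (Z(w) = w + 0 = w)
-36323 + Z(142) = -36323 + 142 = -36181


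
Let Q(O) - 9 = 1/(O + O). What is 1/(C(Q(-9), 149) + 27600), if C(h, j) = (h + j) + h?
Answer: 9/249902 ≈ 3.6014e-5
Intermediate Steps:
Q(O) = 9 + 1/(2*O) (Q(O) = 9 + 1/(O + O) = 9 + 1/(2*O))
C(h, j) = j + 2*h
1/(C(Q(-9), 149) + 27600) = 1/((149 + 2*(9 + (1/2)/(-9))) + 27600) = 1/((149 + 2*(9 + (1/2)*(-1/9))) + 27600) = 1/((149 + 2*(9 - 1/18)) + 27600) = 1/((149 + 2*(161/18)) + 27600) = 1/((149 + 161/9) + 27600) = 1/(1502/9 + 27600) = 1/(249902/9) = 9/249902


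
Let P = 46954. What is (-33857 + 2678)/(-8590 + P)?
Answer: -10393/12788 ≈ -0.81271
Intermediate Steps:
(-33857 + 2678)/(-8590 + P) = (-33857 + 2678)/(-8590 + 46954) = -31179/38364 = -31179*1/38364 = -10393/12788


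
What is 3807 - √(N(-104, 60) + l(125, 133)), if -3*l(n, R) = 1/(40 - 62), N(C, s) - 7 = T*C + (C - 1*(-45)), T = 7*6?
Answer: 3807 - I*√19253454/66 ≈ 3807.0 - 66.483*I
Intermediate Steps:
T = 42
N(C, s) = 52 + 43*C (N(C, s) = 7 + (42*C + (C - 1*(-45))) = 7 + (42*C + (C + 45)) = 7 + (42*C + (45 + C)) = 7 + (45 + 43*C) = 52 + 43*C)
l(n, R) = 1/66 (l(n, R) = -1/(3*(40 - 62)) = -⅓/(-22) = -⅓*(-1/22) = 1/66)
3807 - √(N(-104, 60) + l(125, 133)) = 3807 - √((52 + 43*(-104)) + 1/66) = 3807 - √((52 - 4472) + 1/66) = 3807 - √(-4420 + 1/66) = 3807 - √(-291719/66) = 3807 - I*√19253454/66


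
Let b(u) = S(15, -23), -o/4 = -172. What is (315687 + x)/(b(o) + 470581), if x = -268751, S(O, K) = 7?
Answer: 11734/117647 ≈ 0.099739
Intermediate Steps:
o = 688 (o = -4*(-172) = 688)
b(u) = 7
(315687 + x)/(b(o) + 470581) = (315687 - 268751)/(7 + 470581) = 46936/470588 = 46936*(1/470588) = 11734/117647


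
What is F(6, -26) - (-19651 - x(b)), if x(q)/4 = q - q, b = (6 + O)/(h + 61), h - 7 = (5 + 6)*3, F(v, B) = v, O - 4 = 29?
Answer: 19657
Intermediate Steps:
O = 33 (O = 4 + 29 = 33)
h = 40 (h = 7 + (5 + 6)*3 = 7 + 11*3 = 7 + 33 = 40)
b = 39/101 (b = (6 + 33)/(40 + 61) = 39/101 ≈ 0.38614)
x(q) = 0 (x(q) = 4*(q - q) = 4*0 = 0)
F(6, -26) - (-19651 - x(b)) = 6 - (-19651 - 1*0) = 6 - (-19651 + 0) = 6 - 1*(-19651) = 6 + 19651 = 19657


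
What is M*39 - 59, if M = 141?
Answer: 5440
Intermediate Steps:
M*39 - 59 = 141*39 - 59 = 5499 - 59 = 5440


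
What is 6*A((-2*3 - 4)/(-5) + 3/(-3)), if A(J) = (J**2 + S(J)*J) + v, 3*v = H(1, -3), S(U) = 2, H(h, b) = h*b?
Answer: 12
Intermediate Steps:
H(h, b) = b*h
v = -1 (v = (-3*1)/3 = (1/3)*(-3) = -1)
A(J) = -1 + J**2 + 2*J (A(J) = (J**2 + 2*J) - 1 = -1 + J**2 + 2*J)
6*A((-2*3 - 4)/(-5) + 3/(-3)) = 6*(-1 + ((-2*3 - 4)/(-5) + 3/(-3))**2 + 2*((-2*3 - 4)/(-5) + 3/(-3))) = 6*(-1 + ((-6 - 4)*(-1/5) + 3*(-1/3))**2 + 2*((-6 - 4)*(-1/5) + 3*(-1/3))) = 6*(-1 + (-10*(-1/5) - 1)**2 + 2*(-10*(-1/5) - 1)) = 6*(-1 + (2 - 1)**2 + 2*(2 - 1)) = 6*(-1 + 1**2 + 2*1) = 6*(-1 + 1 + 2) = 6*2 = 12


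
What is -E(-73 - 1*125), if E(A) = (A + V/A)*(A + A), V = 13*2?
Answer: -78460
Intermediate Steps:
V = 26
E(A) = 2*A*(A + 26/A) (E(A) = (A + 26/A)*(A + A) = (A + 26/A)*(2*A) = 2*A*(A + 26/A))
-E(-73 - 1*125) = -(52 + 2*(-73 - 1*125)**2) = -(52 + 2*(-73 - 125)**2) = -(52 + 2*(-198)**2) = -(52 + 2*39204) = -(52 + 78408) = -1*78460 = -78460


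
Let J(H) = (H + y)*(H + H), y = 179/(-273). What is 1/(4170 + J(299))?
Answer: 21/3834178 ≈ 5.4771e-6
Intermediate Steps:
y = -179/273 (y = 179*(-1/273) = -179/273 ≈ -0.65568)
J(H) = 2*H*(-179/273 + H) (J(H) = (H - 179/273)*(H + H) = (-179/273 + H)*(2*H) = 2*H*(-179/273 + H))
1/(4170 + J(299)) = 1/(4170 + (2/273)*299*(-179 + 273*299)) = 1/(4170 + (2/273)*299*(-179 + 81627)) = 1/(4170 + (2/273)*299*81448) = 1/(4170 + 3746608/21) = 1/(3834178/21) = 21/3834178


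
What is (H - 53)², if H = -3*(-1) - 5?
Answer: 3025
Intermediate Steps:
H = -2 (H = 3 - 5 = -2)
(H - 53)² = (-2 - 53)² = (-55)² = 3025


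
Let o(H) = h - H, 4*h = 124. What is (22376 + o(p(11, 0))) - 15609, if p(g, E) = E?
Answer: 6798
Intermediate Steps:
h = 31 (h = (¼)*124 = 31)
o(H) = 31 - H
(22376 + o(p(11, 0))) - 15609 = (22376 + (31 - 1*0)) - 15609 = (22376 + (31 + 0)) - 15609 = (22376 + 31) - 15609 = 22407 - 15609 = 6798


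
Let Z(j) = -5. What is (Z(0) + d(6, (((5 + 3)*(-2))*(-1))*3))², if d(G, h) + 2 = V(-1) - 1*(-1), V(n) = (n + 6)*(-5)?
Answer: 961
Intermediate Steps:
V(n) = -30 - 5*n (V(n) = (6 + n)*(-5) = -30 - 5*n)
d(G, h) = -26 (d(G, h) = -2 + ((-30 - 5*(-1)) - 1*(-1)) = -2 + ((-30 + 5) + 1) = -2 + (-25 + 1) = -2 - 24 = -26)
(Z(0) + d(6, (((5 + 3)*(-2))*(-1))*3))² = (-5 - 26)² = (-31)² = 961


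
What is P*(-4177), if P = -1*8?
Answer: 33416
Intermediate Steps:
P = -8
P*(-4177) = -8*(-4177) = 33416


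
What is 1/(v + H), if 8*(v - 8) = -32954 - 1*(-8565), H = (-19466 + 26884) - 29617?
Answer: -8/201917 ≈ -3.9620e-5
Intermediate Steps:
H = -22199 (H = 7418 - 29617 = -22199)
v = -24325/8 (v = 8 + (-32954 - 1*(-8565))/8 = 8 + (-32954 + 8565)/8 = 8 + (⅛)*(-24389) = 8 - 24389/8 = -24325/8 ≈ -3040.6)
1/(v + H) = 1/(-24325/8 - 22199) = 1/(-201917/8) = -8/201917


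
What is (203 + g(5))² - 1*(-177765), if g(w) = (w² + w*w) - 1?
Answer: 241269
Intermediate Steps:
g(w) = -1 + 2*w² (g(w) = (w² + w²) - 1 = 2*w² - 1 = -1 + 2*w²)
(203 + g(5))² - 1*(-177765) = (203 + (-1 + 2*5²))² - 1*(-177765) = (203 + (-1 + 2*25))² + 177765 = (203 + (-1 + 50))² + 177765 = (203 + 49)² + 177765 = 252² + 177765 = 63504 + 177765 = 241269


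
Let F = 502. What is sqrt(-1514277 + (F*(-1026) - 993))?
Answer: I*sqrt(2030322) ≈ 1424.9*I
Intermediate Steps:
sqrt(-1514277 + (F*(-1026) - 993)) = sqrt(-1514277 + (502*(-1026) - 993)) = sqrt(-1514277 + (-515052 - 993)) = sqrt(-1514277 - 516045) = sqrt(-2030322) = I*sqrt(2030322)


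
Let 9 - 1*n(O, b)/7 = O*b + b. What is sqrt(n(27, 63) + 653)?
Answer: 4*I*sqrt(727) ≈ 107.85*I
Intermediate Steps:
n(O, b) = 63 - 7*b - 7*O*b (n(O, b) = 63 - 7*(O*b + b) = 63 - 7*(b + O*b) = 63 + (-7*b - 7*O*b) = 63 - 7*b - 7*O*b)
sqrt(n(27, 63) + 653) = sqrt((63 - 7*63 - 7*27*63) + 653) = sqrt((63 - 441 - 11907) + 653) = sqrt(-12285 + 653) = sqrt(-11632) = 4*I*sqrt(727)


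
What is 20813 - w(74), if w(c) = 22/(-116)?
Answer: 1207165/58 ≈ 20813.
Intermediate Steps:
w(c) = -11/58 (w(c) = 22*(-1/116) = -11/58)
20813 - w(74) = 20813 - 1*(-11/58) = 20813 + 11/58 = 1207165/58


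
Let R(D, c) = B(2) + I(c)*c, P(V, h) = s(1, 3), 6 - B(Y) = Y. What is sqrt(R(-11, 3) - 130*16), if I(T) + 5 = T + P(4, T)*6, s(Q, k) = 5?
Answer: 2*I*sqrt(498) ≈ 44.632*I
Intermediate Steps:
B(Y) = 6 - Y
P(V, h) = 5
I(T) = 25 + T (I(T) = -5 + (T + 5*6) = -5 + (T + 30) = -5 + (30 + T) = 25 + T)
R(D, c) = 4 + c*(25 + c) (R(D, c) = (6 - 1*2) + (25 + c)*c = (6 - 2) + c*(25 + c) = 4 + c*(25 + c))
sqrt(R(-11, 3) - 130*16) = sqrt((4 + 3*(25 + 3)) - 130*16) = sqrt((4 + 3*28) - 2080) = sqrt((4 + 84) - 2080) = sqrt(88 - 2080) = sqrt(-1992) = 2*I*sqrt(498)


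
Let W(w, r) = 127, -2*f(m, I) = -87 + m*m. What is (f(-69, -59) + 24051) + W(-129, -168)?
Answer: 21841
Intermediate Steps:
f(m, I) = 87/2 - m²/2 (f(m, I) = -(-87 + m*m)/2 = -(-87 + m²)/2 = 87/2 - m²/2)
(f(-69, -59) + 24051) + W(-129, -168) = ((87/2 - ½*(-69)²) + 24051) + 127 = ((87/2 - ½*4761) + 24051) + 127 = ((87/2 - 4761/2) + 24051) + 127 = (-2337 + 24051) + 127 = 21714 + 127 = 21841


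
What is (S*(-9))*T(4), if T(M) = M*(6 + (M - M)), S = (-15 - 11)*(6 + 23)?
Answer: 162864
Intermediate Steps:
S = -754 (S = -26*29 = -754)
T(M) = 6*M (T(M) = M*(6 + 0) = M*6 = 6*M)
(S*(-9))*T(4) = (-754*(-9))*(6*4) = 6786*24 = 162864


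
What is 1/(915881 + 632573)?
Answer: 1/1548454 ≈ 6.4581e-7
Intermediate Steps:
1/(915881 + 632573) = 1/1548454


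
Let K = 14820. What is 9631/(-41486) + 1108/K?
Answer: -24191233/153705630 ≈ -0.15739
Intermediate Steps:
9631/(-41486) + 1108/K = 9631/(-41486) + 1108/14820 = 9631*(-1/41486) + 1108*(1/14820) = -9631/41486 + 277/3705 = -24191233/153705630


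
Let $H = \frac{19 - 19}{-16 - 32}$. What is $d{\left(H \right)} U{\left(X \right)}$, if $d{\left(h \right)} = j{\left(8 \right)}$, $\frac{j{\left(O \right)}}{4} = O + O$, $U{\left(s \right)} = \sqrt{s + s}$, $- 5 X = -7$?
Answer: $\frac{64 \sqrt{70}}{5} \approx 107.09$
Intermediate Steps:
$X = \frac{7}{5}$ ($X = \left(- \frac{1}{5}\right) \left(-7\right) = \frac{7}{5} \approx 1.4$)
$U{\left(s \right)} = \sqrt{2} \sqrt{s}$ ($U{\left(s \right)} = \sqrt{2 s} = \sqrt{2} \sqrt{s}$)
$H = 0$ ($H = \frac{0}{-48} = 0 \left(- \frac{1}{48}\right) = 0$)
$j{\left(O \right)} = 8 O$ ($j{\left(O \right)} = 4 \left(O + O\right) = 4 \cdot 2 O = 8 O$)
$d{\left(h \right)} = 64$ ($d{\left(h \right)} = 8 \cdot 8 = 64$)
$d{\left(H \right)} U{\left(X \right)} = 64 \sqrt{2} \sqrt{\frac{7}{5}} = 64 \sqrt{2} \frac{\sqrt{35}}{5} = 64 \frac{\sqrt{70}}{5} = \frac{64 \sqrt{70}}{5}$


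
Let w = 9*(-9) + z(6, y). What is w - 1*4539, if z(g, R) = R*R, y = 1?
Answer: -4619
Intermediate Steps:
z(g, R) = R**2
w = -80 (w = 9*(-9) + 1**2 = -81 + 1 = -80)
w - 1*4539 = -80 - 1*4539 = -80 - 4539 = -4619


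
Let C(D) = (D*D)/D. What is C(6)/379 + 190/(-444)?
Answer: -34673/84138 ≈ -0.41210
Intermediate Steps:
C(D) = D (C(D) = D**2/D = D)
C(6)/379 + 190/(-444) = 6/379 + 190/(-444) = 6*(1/379) + 190*(-1/444) = 6/379 - 95/222 = -34673/84138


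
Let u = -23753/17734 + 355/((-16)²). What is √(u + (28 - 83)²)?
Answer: √60887137086267/141872 ≈ 55.000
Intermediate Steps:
u = 107401/2269952 (u = -23753*1/17734 + 355/256 = -23753/17734 + 355*(1/256) = -23753/17734 + 355/256 = 107401/2269952 ≈ 0.047314)
√(u + (28 - 83)²) = √(107401/2269952 + (28 - 83)²) = √(107401/2269952 + (-55)²) = √(107401/2269952 + 3025) = √(6866712201/2269952) = √60887137086267/141872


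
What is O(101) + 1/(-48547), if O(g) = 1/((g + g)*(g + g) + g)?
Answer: 7642/1985815035 ≈ 3.8483e-6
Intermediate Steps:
O(g) = 1/(g + 4*g**2) (O(g) = 1/((2*g)*(2*g) + g) = 1/(4*g**2 + g) = 1/(g + 4*g**2))
O(101) + 1/(-48547) = 1/(101*(1 + 4*101)) + 1/(-48547) = 1/(101*(1 + 404)) - 1/48547 = (1/101)/405 - 1/48547 = (1/101)*(1/405) - 1/48547 = 1/40905 - 1/48547 = 7642/1985815035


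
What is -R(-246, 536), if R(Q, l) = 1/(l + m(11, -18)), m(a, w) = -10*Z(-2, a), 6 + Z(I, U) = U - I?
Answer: -1/466 ≈ -0.0021459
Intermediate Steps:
Z(I, U) = -6 + U - I (Z(I, U) = -6 + (U - I) = -6 + U - I)
m(a, w) = 40 - 10*a (m(a, w) = -10*(-6 + a - 1*(-2)) = -10*(-6 + a + 2) = -10*(-4 + a) = 40 - 10*a)
R(Q, l) = 1/(-70 + l) (R(Q, l) = 1/(l + (40 - 10*11)) = 1/(l + (40 - 110)) = 1/(l - 70) = 1/(-70 + l))
-R(-246, 536) = -1/(-70 + 536) = -1/466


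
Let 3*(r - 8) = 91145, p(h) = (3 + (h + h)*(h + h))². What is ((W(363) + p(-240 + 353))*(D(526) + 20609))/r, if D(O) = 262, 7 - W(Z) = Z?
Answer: 163361317031505/91169 ≈ 1.7919e+9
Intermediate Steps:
p(h) = (3 + 4*h²)² (p(h) = (3 + (2*h)*(2*h))² = (3 + 4*h²)²)
W(Z) = 7 - Z
r = 91169/3 (r = 8 + (⅓)*91145 = 8 + 91145/3 = 91169/3 ≈ 30390.)
((W(363) + p(-240 + 353))*(D(526) + 20609))/r = (((7 - 1*363) + (3 + 4*(-240 + 353)²)²)*(262 + 20609))/(91169/3) = (((7 - 363) + (3 + 4*113²)²)*20871)*(3/91169) = ((-356 + (3 + 4*12769)²)*20871)*(3/91169) = ((-356 + (3 + 51076)²)*20871)*(3/91169) = ((-356 + 51079²)*20871)*(3/91169) = ((-356 + 2609064241)*20871)*(3/91169) = (2609063885*20871)*(3/91169) = 54453772343835*(3/91169) = 163361317031505/91169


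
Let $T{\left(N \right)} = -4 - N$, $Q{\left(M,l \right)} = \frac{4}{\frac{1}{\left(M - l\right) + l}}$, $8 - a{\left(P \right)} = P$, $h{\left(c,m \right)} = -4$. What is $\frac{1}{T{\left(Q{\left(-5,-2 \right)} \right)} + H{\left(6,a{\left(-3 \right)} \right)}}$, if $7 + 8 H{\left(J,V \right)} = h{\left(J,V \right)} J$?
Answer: $\frac{8}{97} \approx 0.082474$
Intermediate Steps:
$a{\left(P \right)} = 8 - P$
$Q{\left(M,l \right)} = 4 M$ ($Q{\left(M,l \right)} = \frac{4}{\frac{1}{M}} = 4 M$)
$H{\left(J,V \right)} = - \frac{7}{8} - \frac{J}{2}$ ($H{\left(J,V \right)} = - \frac{7}{8} + \frac{\left(-4\right) J}{8} = - \frac{7}{8} - \frac{J}{2}$)
$\frac{1}{T{\left(Q{\left(-5,-2 \right)} \right)} + H{\left(6,a{\left(-3 \right)} \right)}} = \frac{1}{\left(-4 - 4 \left(-5\right)\right) - \frac{31}{8}} = \frac{1}{\left(-4 - -20\right) - \frac{31}{8}} = \frac{1}{\left(-4 + 20\right) - \frac{31}{8}} = \frac{1}{16 - \frac{31}{8}} = \frac{1}{\frac{97}{8}} = \frac{8}{97}$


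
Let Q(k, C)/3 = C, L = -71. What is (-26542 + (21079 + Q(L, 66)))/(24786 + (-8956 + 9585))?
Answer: -81/391 ≈ -0.20716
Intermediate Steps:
Q(k, C) = 3*C
(-26542 + (21079 + Q(L, 66)))/(24786 + (-8956 + 9585)) = (-26542 + (21079 + 3*66))/(24786 + (-8956 + 9585)) = (-26542 + (21079 + 198))/(24786 + 629) = (-26542 + 21277)/25415 = -5265*1/25415 = -81/391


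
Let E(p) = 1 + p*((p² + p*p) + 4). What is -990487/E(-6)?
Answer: 990487/455 ≈ 2176.9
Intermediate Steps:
E(p) = 1 + p*(4 + 2*p²) (E(p) = 1 + p*((p² + p²) + 4) = 1 + p*(2*p² + 4) = 1 + p*(4 + 2*p²))
-990487/E(-6) = -990487/(1 + 2*(-6)³ + 4*(-6)) = -990487/(1 + 2*(-216) - 24) = -990487/(1 - 432 - 24) = -990487/(-455) = -990487*(-1/455) = 990487/455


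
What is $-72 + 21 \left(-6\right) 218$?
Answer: $-27540$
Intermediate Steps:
$-72 + 21 \left(-6\right) 218 = -72 - 27468 = -27540$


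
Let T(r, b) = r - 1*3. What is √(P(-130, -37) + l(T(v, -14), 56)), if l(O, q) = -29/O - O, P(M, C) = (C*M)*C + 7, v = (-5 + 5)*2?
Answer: I*√1601553/3 ≈ 421.84*I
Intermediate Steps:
v = 0 (v = 0*2 = 0)
P(M, C) = 7 + M*C² (P(M, C) = M*C² + 7 = 7 + M*C²)
T(r, b) = -3 + r (T(r, b) = r - 3 = -3 + r)
l(O, q) = -O - 29/O
√(P(-130, -37) + l(T(v, -14), 56)) = √((7 - 130*(-37)²) + (-(-3 + 0) - 29/(-3 + 0))) = √((7 - 130*1369) + (-1*(-3) - 29/(-3))) = √((7 - 177970) + (3 - 29*(-⅓))) = √(-177963 + (3 + 29/3)) = √(-177963 + 38/3) = √(-533851/3) = I*√1601553/3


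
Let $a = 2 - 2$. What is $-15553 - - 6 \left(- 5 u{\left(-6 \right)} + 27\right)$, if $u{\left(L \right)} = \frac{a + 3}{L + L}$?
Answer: $- \frac{30767}{2} \approx -15384.0$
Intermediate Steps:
$a = 0$
$u{\left(L \right)} = \frac{3}{2 L}$ ($u{\left(L \right)} = \frac{0 + 3}{L + L} = \frac{3}{2 L}$)
$-15553 - - 6 \left(- 5 u{\left(-6 \right)} + 27\right) = -15553 - - 6 \left(- 5 \frac{3}{2 \left(-6\right)} + 27\right) = -15553 - - 6 \left(- 5 \cdot \frac{3}{2} \left(- \frac{1}{6}\right) + 27\right) = -15553 - - 6 \left(\left(-5\right) \left(- \frac{1}{4}\right) + 27\right) = -15553 - - 6 \left(\frac{5}{4} + 27\right) = -15553 - \left(-6\right) \frac{113}{4} = -15553 - - \frac{339}{2} = -15553 + \frac{339}{2} = - \frac{30767}{2}$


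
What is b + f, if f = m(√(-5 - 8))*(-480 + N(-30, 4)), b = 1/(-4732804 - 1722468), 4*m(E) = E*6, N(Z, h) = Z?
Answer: -1/6455272 - 765*I*√13 ≈ -1.5491e-7 - 2758.2*I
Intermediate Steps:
m(E) = 3*E/2 (m(E) = (E*6)/4 = (6*E)/4 = 3*E/2)
b = -1/6455272 (b = 1/(-6455272) = -1/6455272 ≈ -1.5491e-7)
f = -765*I*√13 (f = (3*√(-5 - 8)/2)*(-480 - 30) = (3*√(-13)/2)*(-510) = (3*(I*√13)/2)*(-510) = (3*I*√13/2)*(-510) = -765*I*√13 ≈ -2758.2*I)
b + f = -1/6455272 - 765*I*√13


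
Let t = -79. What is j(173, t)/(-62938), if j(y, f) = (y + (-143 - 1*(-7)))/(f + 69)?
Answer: 37/629380 ≈ 5.8788e-5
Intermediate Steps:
j(y, f) = (-136 + y)/(69 + f) (j(y, f) = (y + (-143 + 7))/(69 + f) = (y - 136)/(69 + f) = (-136 + y)/(69 + f))
j(173, t)/(-62938) = ((-136 + 173)/(69 - 79))/(-62938) = (37/(-10))*(-1/62938) = -⅒*37*(-1/62938) = -37/10*(-1/62938) = 37/629380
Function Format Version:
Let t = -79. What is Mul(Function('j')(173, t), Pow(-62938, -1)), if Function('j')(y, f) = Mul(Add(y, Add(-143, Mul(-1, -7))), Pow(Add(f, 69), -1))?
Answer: Rational(37, 629380) ≈ 5.8788e-5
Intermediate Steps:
Function('j')(y, f) = Mul(Pow(Add(69, f), -1), Add(-136, y)) (Function('j')(y, f) = Mul(Add(y, Add(-143, 7)), Pow(Add(69, f), -1)) = Mul(Add(y, -136), Pow(Add(69, f), -1)) = Mul(Add(-136, y), Pow(Add(69, f), -1)) = Mul(Pow(Add(69, f), -1), Add(-136, y)))
Mul(Function('j')(173, t), Pow(-62938, -1)) = Mul(Mul(Pow(Add(69, -79), -1), Add(-136, 173)), Pow(-62938, -1)) = Mul(Mul(Pow(-10, -1), 37), Rational(-1, 62938)) = Mul(Mul(Rational(-1, 10), 37), Rational(-1, 62938)) = Mul(Rational(-37, 10), Rational(-1, 62938)) = Rational(37, 629380)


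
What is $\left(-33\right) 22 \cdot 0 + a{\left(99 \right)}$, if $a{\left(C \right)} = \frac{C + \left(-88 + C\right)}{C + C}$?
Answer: $\frac{5}{9} \approx 0.55556$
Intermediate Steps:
$a{\left(C \right)} = \frac{-88 + 2 C}{2 C}$
$\left(-33\right) 22 \cdot 0 + a{\left(99 \right)} = \left(-33\right) 22 \cdot 0 + \frac{-44 + 99}{99} = \left(-726\right) 0 + \frac{1}{99} \cdot 55 = 0 + \frac{5}{9} = \frac{5}{9}$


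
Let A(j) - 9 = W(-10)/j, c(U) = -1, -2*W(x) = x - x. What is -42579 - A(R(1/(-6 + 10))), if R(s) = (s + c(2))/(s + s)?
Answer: -42588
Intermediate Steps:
W(x) = 0 (W(x) = -(x - x)/2 = -1/2*0 = 0)
R(s) = (-1 + s)/(2*s) (R(s) = (s - 1)/(s + s) = (-1 + s)/((2*s)) = (-1 + s)*(1/(2*s)) = (-1 + s)/(2*s))
A(j) = 9 (A(j) = 9 + 0/j = 9 + 0 = 9)
-42579 - A(R(1/(-6 + 10))) = -42579 - 1*9 = -42579 - 9 = -42588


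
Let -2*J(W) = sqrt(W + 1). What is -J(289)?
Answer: sqrt(290)/2 ≈ 8.5147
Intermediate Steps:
J(W) = -sqrt(1 + W)/2 (J(W) = -sqrt(W + 1)/2 = -sqrt(1 + W)/2)
-J(289) = -(-1)*sqrt(1 + 289)/2 = -(-1)*sqrt(290)/2 = sqrt(290)/2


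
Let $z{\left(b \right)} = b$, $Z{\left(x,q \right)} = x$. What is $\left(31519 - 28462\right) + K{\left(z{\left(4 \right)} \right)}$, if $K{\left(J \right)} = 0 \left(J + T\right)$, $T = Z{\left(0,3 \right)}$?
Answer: $3057$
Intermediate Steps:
$T = 0$
$K{\left(J \right)} = 0$ ($K{\left(J \right)} = 0 \left(J + 0\right) = 0 J = 0$)
$\left(31519 - 28462\right) + K{\left(z{\left(4 \right)} \right)} = \left(31519 - 28462\right) + 0 = 3057 + 0 = 3057$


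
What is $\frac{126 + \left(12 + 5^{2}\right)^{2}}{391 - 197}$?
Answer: $\frac{1495}{194} \approx 7.7062$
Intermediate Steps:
$\frac{126 + \left(12 + 5^{2}\right)^{2}}{391 - 197} = \frac{126 + \left(12 + 25\right)^{2}}{194} = \left(126 + 37^{2}\right) \frac{1}{194} = \left(126 + 1369\right) \frac{1}{194} = 1495 \cdot \frac{1}{194} = \frac{1495}{194}$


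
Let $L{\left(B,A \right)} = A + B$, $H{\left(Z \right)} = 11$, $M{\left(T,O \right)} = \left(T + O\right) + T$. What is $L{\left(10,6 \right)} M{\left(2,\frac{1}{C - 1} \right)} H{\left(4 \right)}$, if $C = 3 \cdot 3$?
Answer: $726$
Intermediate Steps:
$C = 9$
$M{\left(T,O \right)} = O + 2 T$ ($M{\left(T,O \right)} = \left(O + T\right) + T = O + 2 T$)
$L{\left(10,6 \right)} M{\left(2,\frac{1}{C - 1} \right)} H{\left(4 \right)} = \left(6 + 10\right) \left(\frac{1}{9 - 1} + 2 \cdot 2\right) 11 = 16 \left(\frac{1}{8} + 4\right) 11 = 16 \cdot \frac{33}{8} \cdot 11 = 66 \cdot 11 = 726$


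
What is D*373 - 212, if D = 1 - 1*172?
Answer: -63995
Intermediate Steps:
D = -171 (D = 1 - 172 = -171)
D*373 - 212 = -171*373 - 212 = -63783 - 212 = -63995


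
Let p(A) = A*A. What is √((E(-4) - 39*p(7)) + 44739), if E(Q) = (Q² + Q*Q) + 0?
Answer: 2*√10715 ≈ 207.03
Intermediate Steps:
p(A) = A²
E(Q) = 2*Q² (E(Q) = (Q² + Q²) + 0 = 2*Q² + 0 = 2*Q²)
√((E(-4) - 39*p(7)) + 44739) = √((2*(-4)² - 39*7²) + 44739) = √((2*16 - 39*49) + 44739) = √((32 - 1911) + 44739) = √(-1879 + 44739) = √42860 = 2*√10715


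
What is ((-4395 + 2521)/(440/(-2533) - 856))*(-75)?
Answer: -59335525/361448 ≈ -164.16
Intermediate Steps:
((-4395 + 2521)/(440/(-2533) - 856))*(-75) = -1874/(440*(-1/2533) - 856)*(-75) = -1874/(-440/2533 - 856)*(-75) = -1874/(-2168688/2533)*(-75) = -1874*(-2533/2168688)*(-75) = (2373421/1084344)*(-75) = -59335525/361448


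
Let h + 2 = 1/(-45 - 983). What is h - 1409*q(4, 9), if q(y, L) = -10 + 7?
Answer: 4343299/1028 ≈ 4225.0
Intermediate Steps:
q(y, L) = -3
h = -2057/1028 (h = -2 + 1/(-45 - 983) = -2 + 1/(-1028) = -2 - 1/1028 = -2057/1028 ≈ -2.0010)
h - 1409*q(4, 9) = -2057/1028 - 1409*(-3) = -2057/1028 + 4227 = 4343299/1028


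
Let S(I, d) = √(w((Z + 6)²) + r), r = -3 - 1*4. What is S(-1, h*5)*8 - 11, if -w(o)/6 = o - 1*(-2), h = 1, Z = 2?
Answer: -11 + 8*I*√403 ≈ -11.0 + 160.6*I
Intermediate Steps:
r = -7 (r = -3 - 4 = -7)
w(o) = -12 - 6*o (w(o) = -6*(o - 1*(-2)) = -6*(o + 2) = -6*(2 + o) = -12 - 6*o)
S(I, d) = I*√403 (S(I, d) = √((-12 - 6*(2 + 6)²) - 7) = √((-12 - 6*8²) - 7) = √((-12 - 6*64) - 7) = √((-12 - 384) - 7) = √(-396 - 7) = √(-403) = I*√403)
S(-1, h*5)*8 - 11 = (I*√403)*8 - 11 = 8*I*√403 - 11 = -11 + 8*I*√403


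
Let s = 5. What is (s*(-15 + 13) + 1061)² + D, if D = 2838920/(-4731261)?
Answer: 5226152792941/4731261 ≈ 1.1046e+6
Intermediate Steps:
D = -2838920/4731261 (D = 2838920*(-1/4731261) = -2838920/4731261 ≈ -0.60003)
(s*(-15 + 13) + 1061)² + D = (5*(-15 + 13) + 1061)² - 2838920/4731261 = (5*(-2) + 1061)² - 2838920/4731261 = (-10 + 1061)² - 2838920/4731261 = 1051² - 2838920/4731261 = 1104601 - 2838920/4731261 = 5226152792941/4731261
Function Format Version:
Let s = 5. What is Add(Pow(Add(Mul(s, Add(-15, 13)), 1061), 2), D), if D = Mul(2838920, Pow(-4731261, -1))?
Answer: Rational(5226152792941, 4731261) ≈ 1.1046e+6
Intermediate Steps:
D = Rational(-2838920, 4731261) (D = Mul(2838920, Rational(-1, 4731261)) = Rational(-2838920, 4731261) ≈ -0.60003)
Add(Pow(Add(Mul(s, Add(-15, 13)), 1061), 2), D) = Add(Pow(Add(Mul(5, Add(-15, 13)), 1061), 2), Rational(-2838920, 4731261)) = Add(Pow(Add(Mul(5, -2), 1061), 2), Rational(-2838920, 4731261)) = Add(Pow(Add(-10, 1061), 2), Rational(-2838920, 4731261)) = Add(Pow(1051, 2), Rational(-2838920, 4731261)) = Add(1104601, Rational(-2838920, 4731261)) = Rational(5226152792941, 4731261)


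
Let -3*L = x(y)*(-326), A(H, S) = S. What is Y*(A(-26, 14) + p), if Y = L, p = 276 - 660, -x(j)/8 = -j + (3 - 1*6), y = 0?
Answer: -964960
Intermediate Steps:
x(j) = 24 + 8*j (x(j) = -8*(-j + (3 - 1*6)) = -8*(-j + (3 - 6)) = -8*(-j - 3) = -8*(-3 - j) = 24 + 8*j)
L = 2608 (L = -(24 + 8*0)*(-326)/3 = -(24 + 0)*(-326)/3 = -8*(-326) = -⅓*(-7824) = 2608)
p = -384
Y = 2608
Y*(A(-26, 14) + p) = 2608*(14 - 384) = 2608*(-370) = -964960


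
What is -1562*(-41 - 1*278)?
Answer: 498278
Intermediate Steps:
-1562*(-41 - 1*278) = -1562*(-41 - 278) = -1562*(-319) = 498278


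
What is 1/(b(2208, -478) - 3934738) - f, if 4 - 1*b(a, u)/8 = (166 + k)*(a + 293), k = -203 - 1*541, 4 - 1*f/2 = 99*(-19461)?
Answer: -29400256210547/7629918 ≈ -3.8533e+6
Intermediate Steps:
f = 3853286 (f = 8 - 198*(-19461) = 8 - 2*(-1926639) = 8 + 3853278 = 3853286)
k = -744 (k = -203 - 541 = -744)
b(a, u) = 1354864 + 4624*a (b(a, u) = 32 - 8*(166 - 744)*(a + 293) = 32 - (-4624)*(293 + a) = 32 - 8*(-169354 - 578*a) = 32 + (1354832 + 4624*a) = 1354864 + 4624*a)
1/(b(2208, -478) - 3934738) - f = 1/((1354864 + 4624*2208) - 3934738) - 1*3853286 = 1/((1354864 + 10209792) - 3934738) - 3853286 = 1/(11564656 - 3934738) - 3853286 = 1/7629918 - 3853286 = -29400256210547/7629918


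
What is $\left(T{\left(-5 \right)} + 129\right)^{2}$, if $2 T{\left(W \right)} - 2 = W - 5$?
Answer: $15625$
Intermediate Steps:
$T{\left(W \right)} = - \frac{3}{2} + \frac{W}{2}$ ($T{\left(W \right)} = 1 + \frac{W - 5}{2} = 1 + \frac{-5 + W}{2} = 1 + \left(- \frac{5}{2} + \frac{W}{2}\right) = - \frac{3}{2} + \frac{W}{2}$)
$\left(T{\left(-5 \right)} + 129\right)^{2} = \left(\left(- \frac{3}{2} + \frac{1}{2} \left(-5\right)\right) + 129\right)^{2} = \left(\left(- \frac{3}{2} - \frac{5}{2}\right) + 129\right)^{2} = \left(-4 + 129\right)^{2} = 125^{2} = 15625$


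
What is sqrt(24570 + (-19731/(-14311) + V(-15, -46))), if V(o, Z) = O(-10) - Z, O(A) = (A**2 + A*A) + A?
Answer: sqrt(5080668279467)/14311 ≈ 157.50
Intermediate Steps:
O(A) = A + 2*A**2 (O(A) = (A**2 + A**2) + A = 2*A**2 + A = A + 2*A**2)
V(o, Z) = 190 - Z (V(o, Z) = -10*(1 + 2*(-10)) - Z = -10*(1 - 20) - Z = -10*(-19) - Z = 190 - Z)
sqrt(24570 + (-19731/(-14311) + V(-15, -46))) = sqrt(24570 + (-19731/(-14311) + (190 - 1*(-46)))) = sqrt(24570 + (-19731*(-1/14311) + (190 + 46))) = sqrt(24570 + (19731/14311 + 236)) = sqrt(24570 + 3397127/14311) = sqrt(355018397/14311) = sqrt(5080668279467)/14311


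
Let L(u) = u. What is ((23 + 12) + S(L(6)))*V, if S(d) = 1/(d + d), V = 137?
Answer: 57677/12 ≈ 4806.4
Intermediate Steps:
S(d) = 1/(2*d)
((23 + 12) + S(L(6)))*V = ((23 + 12) + (½)/6)*137 = (35 + (½)*(⅙))*137 = (35 + 1/12)*137 = (421/12)*137 = 57677/12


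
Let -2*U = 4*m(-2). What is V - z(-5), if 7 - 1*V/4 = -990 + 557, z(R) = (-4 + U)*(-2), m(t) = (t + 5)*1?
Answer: 1740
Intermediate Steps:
m(t) = 5 + t (m(t) = (5 + t)*1 = 5 + t)
U = -6 (U = -2*(5 - 2) = -2*3 = -½*12 = -6)
z(R) = 20 (z(R) = (-4 - 6)*(-2) = -10*(-2) = 20)
V = 1760 (V = 28 - 4*(-990 + 557) = 28 - 4*(-433) = 28 + 1732 = 1760)
V - z(-5) = 1760 - 1*20 = 1760 - 20 = 1740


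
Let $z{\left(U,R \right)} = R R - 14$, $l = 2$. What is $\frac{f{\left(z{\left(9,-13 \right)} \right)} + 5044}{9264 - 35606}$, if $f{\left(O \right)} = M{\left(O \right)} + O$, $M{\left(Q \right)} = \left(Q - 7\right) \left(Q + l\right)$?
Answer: $- \frac{28435}{26342} \approx -1.0795$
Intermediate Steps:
$M{\left(Q \right)} = \left(-7 + Q\right) \left(2 + Q\right)$ ($M{\left(Q \right)} = \left(Q - 7\right) \left(Q + 2\right) = \left(-7 + Q\right) \left(2 + Q\right)$)
$z{\left(U,R \right)} = -14 + R^{2}$ ($z{\left(U,R \right)} = R^{2} - 14 = -14 + R^{2}$)
$f{\left(O \right)} = -14 + O^{2} - 4 O$ ($f{\left(O \right)} = \left(-14 + O^{2} - 5 O\right) + O = -14 + O^{2} - 4 O$)
$\frac{f{\left(z{\left(9,-13 \right)} \right)} + 5044}{9264 - 35606} = \frac{\left(-14 + \left(-14 + \left(-13\right)^{2}\right)^{2} - 4 \left(-14 + \left(-13\right)^{2}\right)\right) + 5044}{9264 - 35606} = \frac{\left(-14 + \left(-14 + 169\right)^{2} - 4 \left(-14 + 169\right)\right) + 5044}{-26342} = \left(\left(-14 + 155^{2} - 620\right) + 5044\right) \left(- \frac{1}{26342}\right) = \left(\left(-14 + 24025 - 620\right) + 5044\right) \left(- \frac{1}{26342}\right) = \left(23391 + 5044\right) \left(- \frac{1}{26342}\right) = 28435 \left(- \frac{1}{26342}\right) = - \frac{28435}{26342}$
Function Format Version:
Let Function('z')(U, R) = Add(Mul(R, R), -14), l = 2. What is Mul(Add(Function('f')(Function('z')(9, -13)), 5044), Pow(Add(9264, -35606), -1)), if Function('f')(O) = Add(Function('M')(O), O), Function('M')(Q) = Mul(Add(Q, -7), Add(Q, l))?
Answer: Rational(-28435, 26342) ≈ -1.0795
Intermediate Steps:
Function('M')(Q) = Mul(Add(-7, Q), Add(2, Q)) (Function('M')(Q) = Mul(Add(Q, -7), Add(Q, 2)) = Mul(Add(-7, Q), Add(2, Q)))
Function('z')(U, R) = Add(-14, Pow(R, 2)) (Function('z')(U, R) = Add(Pow(R, 2), -14) = Add(-14, Pow(R, 2)))
Function('f')(O) = Add(-14, Pow(O, 2), Mul(-4, O)) (Function('f')(O) = Add(Add(-14, Pow(O, 2), Mul(-5, O)), O) = Add(-14, Pow(O, 2), Mul(-4, O)))
Mul(Add(Function('f')(Function('z')(9, -13)), 5044), Pow(Add(9264, -35606), -1)) = Mul(Add(Add(-14, Pow(Add(-14, Pow(-13, 2)), 2), Mul(-4, Add(-14, Pow(-13, 2)))), 5044), Pow(Add(9264, -35606), -1)) = Mul(Add(Add(-14, Pow(Add(-14, 169), 2), Mul(-4, Add(-14, 169))), 5044), Pow(-26342, -1)) = Mul(Add(Add(-14, Pow(155, 2), Mul(-4, 155)), 5044), Rational(-1, 26342)) = Mul(Add(Add(-14, 24025, -620), 5044), Rational(-1, 26342)) = Mul(Add(23391, 5044), Rational(-1, 26342)) = Mul(28435, Rational(-1, 26342)) = Rational(-28435, 26342)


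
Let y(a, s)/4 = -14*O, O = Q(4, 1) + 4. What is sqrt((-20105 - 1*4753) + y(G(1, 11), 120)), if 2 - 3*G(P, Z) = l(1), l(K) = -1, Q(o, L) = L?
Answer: I*sqrt(25138) ≈ 158.55*I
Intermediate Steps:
O = 5 (O = 1 + 4 = 5)
G(P, Z) = 1 (G(P, Z) = 2/3 - 1/3*(-1) = 2/3 + 1/3 = 1)
y(a, s) = -280 (y(a, s) = 4*(-14*5) = 4*(-70) = -280)
sqrt((-20105 - 1*4753) + y(G(1, 11), 120)) = sqrt((-20105 - 1*4753) - 280) = sqrt((-20105 - 4753) - 280) = sqrt(-24858 - 280) = sqrt(-25138) = I*sqrt(25138)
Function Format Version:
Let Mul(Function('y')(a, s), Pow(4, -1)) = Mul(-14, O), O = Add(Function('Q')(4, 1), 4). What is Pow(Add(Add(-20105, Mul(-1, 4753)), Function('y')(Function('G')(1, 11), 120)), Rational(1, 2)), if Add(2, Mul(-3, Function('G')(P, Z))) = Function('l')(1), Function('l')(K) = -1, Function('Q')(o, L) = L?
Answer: Mul(I, Pow(25138, Rational(1, 2))) ≈ Mul(158.55, I)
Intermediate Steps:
O = 5 (O = Add(1, 4) = 5)
Function('G')(P, Z) = 1 (Function('G')(P, Z) = Add(Rational(2, 3), Mul(Rational(-1, 3), -1)) = Add(Rational(2, 3), Rational(1, 3)) = 1)
Function('y')(a, s) = -280 (Function('y')(a, s) = Mul(4, Mul(-14, 5)) = Mul(4, -70) = -280)
Pow(Add(Add(-20105, Mul(-1, 4753)), Function('y')(Function('G')(1, 11), 120)), Rational(1, 2)) = Pow(Add(Add(-20105, Mul(-1, 4753)), -280), Rational(1, 2)) = Pow(Add(Add(-20105, -4753), -280), Rational(1, 2)) = Pow(Add(-24858, -280), Rational(1, 2)) = Pow(-25138, Rational(1, 2)) = Mul(I, Pow(25138, Rational(1, 2)))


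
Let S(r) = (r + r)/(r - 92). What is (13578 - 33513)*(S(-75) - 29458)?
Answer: 98066963160/167 ≈ 5.8723e+8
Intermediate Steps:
S(r) = 2*r/(-92 + r) (S(r) = (2*r)/(-92 + r) = 2*r/(-92 + r))
(13578 - 33513)*(S(-75) - 29458) = (13578 - 33513)*(2*(-75)/(-92 - 75) - 29458) = -19935*(2*(-75)/(-167) - 29458) = -19935*(2*(-75)*(-1/167) - 29458) = -19935*(150/167 - 29458) = -19935*(-4919336/167) = 98066963160/167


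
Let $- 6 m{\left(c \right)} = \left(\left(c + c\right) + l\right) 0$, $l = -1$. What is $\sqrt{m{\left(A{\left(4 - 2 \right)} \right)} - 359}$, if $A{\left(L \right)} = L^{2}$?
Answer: $i \sqrt{359} \approx 18.947 i$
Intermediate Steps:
$m{\left(c \right)} = 0$ ($m{\left(c \right)} = - \frac{\left(\left(c + c\right) - 1\right) 0}{6} = - \frac{\left(2 c - 1\right) 0}{6} = - \frac{\left(-1 + 2 c\right) 0}{6} = \left(- \frac{1}{6}\right) 0 = 0$)
$\sqrt{m{\left(A{\left(4 - 2 \right)} \right)} - 359} = \sqrt{0 - 359} = \sqrt{-359} = i \sqrt{359}$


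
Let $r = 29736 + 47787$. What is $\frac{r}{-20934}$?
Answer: $- \frac{25841}{6978} \approx -3.7032$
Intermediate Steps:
$r = 77523$
$\frac{r}{-20934} = \frac{77523}{-20934} = 77523 \left(- \frac{1}{20934}\right) = - \frac{25841}{6978}$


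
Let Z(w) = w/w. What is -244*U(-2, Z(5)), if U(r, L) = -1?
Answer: 244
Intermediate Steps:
Z(w) = 1
-244*U(-2, Z(5)) = -244*(-1) = 244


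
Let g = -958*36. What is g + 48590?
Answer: 14102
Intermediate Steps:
g = -34488
g + 48590 = -34488 + 48590 = 14102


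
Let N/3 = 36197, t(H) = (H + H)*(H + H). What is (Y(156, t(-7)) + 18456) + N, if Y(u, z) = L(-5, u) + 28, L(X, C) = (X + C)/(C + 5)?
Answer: 20459226/161 ≈ 1.2708e+5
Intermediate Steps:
t(H) = 4*H² (t(H) = (2*H)*(2*H) = 4*H²)
L(X, C) = (C + X)/(5 + C)
Y(u, z) = 28 + (-5 + u)/(5 + u) (Y(u, z) = (u - 5)/(5 + u) + 28 = (-5 + u)/(5 + u) + 28 = 28 + (-5 + u)/(5 + u))
N = 108591 (N = 3*36197 = 108591)
(Y(156, t(-7)) + 18456) + N = ((135 + 29*156)/(5 + 156) + 18456) + 108591 = ((135 + 4524)/161 + 18456) + 108591 = ((1/161)*4659 + 18456) + 108591 = (4659/161 + 18456) + 108591 = 2976075/161 + 108591 = 20459226/161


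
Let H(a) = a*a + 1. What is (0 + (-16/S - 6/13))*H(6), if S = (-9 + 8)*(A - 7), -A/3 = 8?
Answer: -14578/403 ≈ -36.174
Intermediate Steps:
H(a) = 1 + a² (H(a) = a² + 1 = 1 + a²)
A = -24 (A = -3*8 = -24)
S = 31 (S = (-9 + 8)*(-24 - 7) = -1*(-31) = 31)
(0 + (-16/S - 6/13))*H(6) = (0 + (-16/31 - 6/13))*(1 + 6²) = (0 + (-16*1/31 - 6*1/13))*(1 + 36) = (0 + (-16/31 - 6/13))*37 = (0 - 394/403)*37 = -394/403*37 = -14578/403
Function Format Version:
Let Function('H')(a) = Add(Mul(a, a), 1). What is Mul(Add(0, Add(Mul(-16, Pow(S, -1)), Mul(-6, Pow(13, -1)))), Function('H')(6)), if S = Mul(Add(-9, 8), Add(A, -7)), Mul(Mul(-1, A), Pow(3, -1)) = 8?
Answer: Rational(-14578, 403) ≈ -36.174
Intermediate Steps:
Function('H')(a) = Add(1, Pow(a, 2)) (Function('H')(a) = Add(Pow(a, 2), 1) = Add(1, Pow(a, 2)))
A = -24 (A = Mul(-3, 8) = -24)
S = 31 (S = Mul(Add(-9, 8), Add(-24, -7)) = Mul(-1, -31) = 31)
Mul(Add(0, Add(Mul(-16, Pow(S, -1)), Mul(-6, Pow(13, -1)))), Function('H')(6)) = Mul(Add(0, Add(Mul(-16, Pow(31, -1)), Mul(-6, Pow(13, -1)))), Add(1, Pow(6, 2))) = Mul(Add(0, Add(Mul(-16, Rational(1, 31)), Mul(-6, Rational(1, 13)))), Add(1, 36)) = Mul(Add(0, Add(Rational(-16, 31), Rational(-6, 13))), 37) = Mul(Add(0, Rational(-394, 403)), 37) = Mul(Rational(-394, 403), 37) = Rational(-14578, 403)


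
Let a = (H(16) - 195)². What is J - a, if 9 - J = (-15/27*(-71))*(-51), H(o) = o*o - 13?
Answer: -850/3 ≈ -283.33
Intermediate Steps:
H(o) = -13 + o² (H(o) = o² - 13 = -13 + o²)
a = 2304 (a = ((-13 + 16²) - 195)² = ((-13 + 256) - 195)² = (243 - 195)² = 48² = 2304)
J = 6062/3 (J = 9 - -15/27*(-71)*(-51) = 9 - -15*1/27*(-71)*(-51) = 9 - (-5/9*(-71))*(-51) = 9 - 355*(-51)/9 = 9 - 1*(-6035/3) = 9 + 6035/3 = 6062/3 ≈ 2020.7)
J - a = 6062/3 - 1*2304 = 6062/3 - 2304 = -850/3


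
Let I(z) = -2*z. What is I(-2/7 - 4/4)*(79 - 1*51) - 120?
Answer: -48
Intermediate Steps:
I(-2/7 - 4/4)*(79 - 1*51) - 120 = (-2*(-2/7 - 4/4))*(79 - 1*51) - 120 = (-2*(-2*⅐ - 4*¼))*(79 - 51) - 120 = -2*(-2/7 - 1)*28 - 120 = -2*(-9/7)*28 - 120 = (18/7)*28 - 120 = 72 - 120 = -48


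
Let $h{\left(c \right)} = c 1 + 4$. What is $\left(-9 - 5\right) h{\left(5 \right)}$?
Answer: $-126$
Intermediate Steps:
$h{\left(c \right)} = 4 + c$ ($h{\left(c \right)} = c + 4 = 4 + c$)
$\left(-9 - 5\right) h{\left(5 \right)} = \left(-9 - 5\right) \left(4 + 5\right) = \left(-14\right) 9 = -126$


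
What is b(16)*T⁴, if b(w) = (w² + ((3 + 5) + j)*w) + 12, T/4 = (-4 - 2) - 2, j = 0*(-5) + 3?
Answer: 465567744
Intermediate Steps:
j = 3 (j = 0 + 3 = 3)
T = -32 (T = 4*((-4 - 2) - 2) = 4*(-6 - 2) = 4*(-8) = -32)
b(w) = 12 + w² + 11*w (b(w) = (w² + ((3 + 5) + 3)*w) + 12 = (w² + (8 + 3)*w) + 12 = (w² + 11*w) + 12 = 12 + w² + 11*w)
b(16)*T⁴ = (12 + 16² + 11*16)*(-32)⁴ = (12 + 256 + 176)*1048576 = 444*1048576 = 465567744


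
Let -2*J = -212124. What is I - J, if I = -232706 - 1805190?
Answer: -2143958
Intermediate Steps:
J = 106062 (J = -½*(-212124) = 106062)
I = -2037896
I - J = -2037896 - 1*106062 = -2037896 - 106062 = -2143958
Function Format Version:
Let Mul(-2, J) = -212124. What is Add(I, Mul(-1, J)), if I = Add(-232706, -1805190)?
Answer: -2143958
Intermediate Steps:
J = 106062 (J = Mul(Rational(-1, 2), -212124) = 106062)
I = -2037896
Add(I, Mul(-1, J)) = Add(-2037896, Mul(-1, 106062)) = Add(-2037896, -106062) = -2143958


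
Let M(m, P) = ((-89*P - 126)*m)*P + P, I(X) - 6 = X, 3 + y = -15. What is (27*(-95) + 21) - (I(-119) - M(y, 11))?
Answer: 216370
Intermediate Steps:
y = -18 (y = -3 - 15 = -18)
I(X) = 6 + X
M(m, P) = P + P*m*(-126 - 89*P) (M(m, P) = ((-126 - 89*P)*m)*P + P = (m*(-126 - 89*P))*P + P = P*m*(-126 - 89*P) + P = P + P*m*(-126 - 89*P))
(27*(-95) + 21) - (I(-119) - M(y, 11)) = (27*(-95) + 21) - ((6 - 119) - 11*(1 - 126*(-18) - 89*11*(-18))) = (-2565 + 21) - (-113 - 11*(1 + 2268 + 17622)) = -2544 - (-113 - 11*19891) = -2544 - (-113 - 1*218801) = -2544 - (-113 - 218801) = -2544 - 1*(-218914) = -2544 + 218914 = 216370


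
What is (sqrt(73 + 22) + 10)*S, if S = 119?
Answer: 1190 + 119*sqrt(95) ≈ 2349.9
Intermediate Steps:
(sqrt(73 + 22) + 10)*S = (sqrt(73 + 22) + 10)*119 = (sqrt(95) + 10)*119 = (10 + sqrt(95))*119 = 1190 + 119*sqrt(95)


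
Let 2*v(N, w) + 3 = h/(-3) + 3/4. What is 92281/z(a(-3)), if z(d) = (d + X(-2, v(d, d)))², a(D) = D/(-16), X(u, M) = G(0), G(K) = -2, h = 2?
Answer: 23623936/841 ≈ 28090.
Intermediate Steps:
v(N, w) = -35/24 (v(N, w) = -3/2 + (2/(-3) + 3/4)/2 = -3/2 + (2*(-⅓) + 3*(¼))/2 = -3/2 + (-⅔ + ¾)/2 = -3/2 + (½)*(1/12) = -3/2 + 1/24 = -35/24)
X(u, M) = -2
a(D) = -D/16 (a(D) = D*(-1/16) = -D/16)
z(d) = (-2 + d)² (z(d) = (d - 2)² = (-2 + d)²)
92281/z(a(-3)) = 92281/((-2 - 1/16*(-3))²) = 92281/((-2 + 3/16)²) = 92281/((-29/16)²) = 92281/(841/256) = 92281*(256/841) = 23623936/841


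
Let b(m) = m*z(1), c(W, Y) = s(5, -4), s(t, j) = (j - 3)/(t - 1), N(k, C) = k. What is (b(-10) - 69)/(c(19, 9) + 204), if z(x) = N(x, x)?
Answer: -316/809 ≈ -0.39061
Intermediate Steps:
s(t, j) = (-3 + j)/(-1 + t)
c(W, Y) = -7/4 (c(W, Y) = (-3 - 4)/(-1 + 5) = -7/4)
z(x) = x
b(m) = m (b(m) = m*1 = m)
(b(-10) - 69)/(c(19, 9) + 204) = (-10 - 69)/(-7/4 + 204) = -79/809/4 = -79*4/809 = -316/809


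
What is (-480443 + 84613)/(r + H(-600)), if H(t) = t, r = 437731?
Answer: -395830/437131 ≈ -0.90552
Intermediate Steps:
(-480443 + 84613)/(r + H(-600)) = (-480443 + 84613)/(437731 - 600) = -395830/437131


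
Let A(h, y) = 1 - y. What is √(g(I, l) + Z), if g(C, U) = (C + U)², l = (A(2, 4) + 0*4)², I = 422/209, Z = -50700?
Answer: I*√2209322891/209 ≈ 224.9*I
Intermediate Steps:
I = 422/209 (I = 422*(1/209) = 422/209 ≈ 2.0191)
l = 9 (l = ((1 - 1*4) + 0*4)² = ((1 - 4) + 0)² = (-3 + 0)² = (-3)² = 9)
√(g(I, l) + Z) = √((422/209 + 9)² - 50700) = √((2303/209)² - 50700) = √(5303809/43681 - 50700) = √(-2209322891/43681) = I*√2209322891/209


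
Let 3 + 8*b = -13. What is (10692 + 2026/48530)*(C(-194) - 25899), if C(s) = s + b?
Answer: -1354029849067/4853 ≈ -2.7901e+8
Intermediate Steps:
b = -2 (b = -3/8 + (1/8)*(-13) = -3/8 - 13/8 = -2)
C(s) = -2 + s (C(s) = s - 2 = -2 + s)
(10692 + 2026/48530)*(C(-194) - 25899) = (10692 + 2026/48530)*((-2 - 194) - 25899) = (10692 + 2026*(1/48530))*(-196 - 25899) = (10692 + 1013/24265)*(-26095) = (259442393/24265)*(-26095) = -1354029849067/4853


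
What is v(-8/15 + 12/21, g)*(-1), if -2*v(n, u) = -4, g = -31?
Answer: -2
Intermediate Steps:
v(n, u) = 2 (v(n, u) = -1/2*(-4) = 2)
v(-8/15 + 12/21, g)*(-1) = 2*(-1) = -2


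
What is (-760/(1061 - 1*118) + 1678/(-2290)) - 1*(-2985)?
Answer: 3221347598/1079735 ≈ 2983.5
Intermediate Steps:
(-760/(1061 - 1*118) + 1678/(-2290)) - 1*(-2985) = (-760/(1061 - 118) + 1678*(-1/2290)) + 2985 = (-760/943 - 839/1145) + 2985 = -1661377/1079735 + 2985 = 3221347598/1079735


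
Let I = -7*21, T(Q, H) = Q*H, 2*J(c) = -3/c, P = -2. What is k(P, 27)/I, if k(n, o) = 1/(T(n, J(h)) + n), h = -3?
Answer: 1/441 ≈ 0.0022676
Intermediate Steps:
J(c) = -3/(2*c) (J(c) = (-3/c)/2 = -3/(2*c))
T(Q, H) = H*Q
I = -147
k(n, o) = 2/(3*n) (k(n, o) = 1/((-3/2/(-3))*n + n) = 1/((-3/2*(-⅓))*n + n) = 1/(n/2 + n) = 1/(3*n/2) = 2/(3*n))
k(P, 27)/I = ((⅔)/(-2))/(-147) = ((⅔)*(-½))*(-1/147) = -⅓*(-1/147) = 1/441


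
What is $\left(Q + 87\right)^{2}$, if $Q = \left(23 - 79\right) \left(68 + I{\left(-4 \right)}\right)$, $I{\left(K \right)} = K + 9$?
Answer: $16008001$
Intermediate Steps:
$I{\left(K \right)} = 9 + K$
$Q = -4088$ ($Q = \left(23 - 79\right) \left(68 + \left(9 - 4\right)\right) = - 56 \left(68 + 5\right) = \left(-56\right) 73 = -4088$)
$\left(Q + 87\right)^{2} = \left(-4088 + 87\right)^{2} = \left(-4001\right)^{2} = 16008001$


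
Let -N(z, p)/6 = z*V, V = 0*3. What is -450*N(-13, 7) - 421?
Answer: -421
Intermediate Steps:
V = 0
N(z, p) = 0 (N(z, p) = -6*z*0 = -6*0 = 0)
-450*N(-13, 7) - 421 = -450*0 - 421 = 0 - 421 = -421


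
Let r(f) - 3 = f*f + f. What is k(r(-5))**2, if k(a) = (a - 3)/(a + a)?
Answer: 100/529 ≈ 0.18904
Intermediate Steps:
r(f) = 3 + f + f**2 (r(f) = 3 + (f*f + f) = 3 + (f**2 + f) = 3 + (f + f**2) = 3 + f + f**2)
k(a) = (-3 + a)/(2*a) (k(a) = (-3 + a)/((2*a)) = (-3 + a)*(1/(2*a)) = (-3 + a)/(2*a))
k(r(-5))**2 = ((-3 + (3 - 5 + (-5)**2))/(2*(3 - 5 + (-5)**2)))**2 = ((-3 + (3 - 5 + 25))/(2*(3 - 5 + 25)))**2 = ((1/2)*(-3 + 23)/23)**2 = ((1/2)*(1/23)*20)**2 = (10/23)**2 = 100/529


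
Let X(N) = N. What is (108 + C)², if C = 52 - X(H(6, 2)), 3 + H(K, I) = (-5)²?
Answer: 19044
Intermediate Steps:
H(K, I) = 22 (H(K, I) = -3 + (-5)² = -3 + 25 = 22)
C = 30 (C = 52 - 1*22 = 52 - 22 = 30)
(108 + C)² = (108 + 30)² = 138² = 19044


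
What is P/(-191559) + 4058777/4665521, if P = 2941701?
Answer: -4315690842626/297907512413 ≈ -14.487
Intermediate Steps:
P/(-191559) + 4058777/4665521 = 2941701/(-191559) + 4058777/4665521 = 2941701*(-1/191559) + 4058777*(1/4665521) = -980567/63853 + 4058777/4665521 = -4315690842626/297907512413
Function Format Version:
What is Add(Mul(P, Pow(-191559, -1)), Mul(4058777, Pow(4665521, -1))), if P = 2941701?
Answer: Rational(-4315690842626, 297907512413) ≈ -14.487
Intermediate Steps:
Add(Mul(P, Pow(-191559, -1)), Mul(4058777, Pow(4665521, -1))) = Add(Mul(2941701, Pow(-191559, -1)), Mul(4058777, Pow(4665521, -1))) = Add(Mul(2941701, Rational(-1, 191559)), Mul(4058777, Rational(1, 4665521))) = Add(Rational(-980567, 63853), Rational(4058777, 4665521)) = Rational(-4315690842626, 297907512413)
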